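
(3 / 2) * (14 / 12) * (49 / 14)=49 / 8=6.12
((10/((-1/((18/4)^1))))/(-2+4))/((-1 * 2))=45/4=11.25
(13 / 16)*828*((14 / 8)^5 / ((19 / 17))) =768869829 / 77824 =9879.60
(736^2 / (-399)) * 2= -1083392 / 399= -2715.27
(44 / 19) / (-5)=-44 / 95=-0.46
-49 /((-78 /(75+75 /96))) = 118825 /2496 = 47.61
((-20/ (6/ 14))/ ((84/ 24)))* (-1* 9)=120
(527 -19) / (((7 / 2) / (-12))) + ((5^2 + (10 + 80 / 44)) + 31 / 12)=-1572937 / 924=-1702.31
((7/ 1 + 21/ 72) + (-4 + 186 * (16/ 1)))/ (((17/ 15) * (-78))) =-357515/ 10608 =-33.70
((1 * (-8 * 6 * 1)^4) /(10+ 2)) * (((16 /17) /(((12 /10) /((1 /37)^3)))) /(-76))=-1474560 /16360919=-0.09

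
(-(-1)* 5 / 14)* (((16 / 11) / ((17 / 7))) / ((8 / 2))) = 10 / 187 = 0.05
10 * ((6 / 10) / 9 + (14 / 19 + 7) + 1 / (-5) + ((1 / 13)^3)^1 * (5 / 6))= 3174091 / 41743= 76.04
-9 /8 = -1.12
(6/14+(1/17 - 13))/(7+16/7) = -1489/1105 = -1.35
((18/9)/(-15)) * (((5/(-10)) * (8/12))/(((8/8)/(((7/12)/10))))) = 7/2700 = 0.00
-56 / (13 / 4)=-224 / 13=-17.23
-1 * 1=-1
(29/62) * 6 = 87/31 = 2.81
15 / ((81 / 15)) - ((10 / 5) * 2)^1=-11 / 9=-1.22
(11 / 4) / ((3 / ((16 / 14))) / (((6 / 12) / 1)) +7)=11 / 49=0.22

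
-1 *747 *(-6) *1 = 4482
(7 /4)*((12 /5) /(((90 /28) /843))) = 27538 /25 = 1101.52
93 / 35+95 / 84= 1591 / 420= 3.79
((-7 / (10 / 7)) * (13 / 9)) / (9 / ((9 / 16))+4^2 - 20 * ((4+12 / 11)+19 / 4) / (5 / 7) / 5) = 7007 / 22878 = 0.31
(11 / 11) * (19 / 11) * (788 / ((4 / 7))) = 26201 / 11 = 2381.91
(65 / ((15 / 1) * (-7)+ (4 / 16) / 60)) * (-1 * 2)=31200 / 25199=1.24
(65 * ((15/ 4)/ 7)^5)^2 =2436347900390625/ 296196766695424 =8.23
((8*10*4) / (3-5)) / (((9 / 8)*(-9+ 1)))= 160 / 9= 17.78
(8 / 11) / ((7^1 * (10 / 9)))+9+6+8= 8891 / 385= 23.09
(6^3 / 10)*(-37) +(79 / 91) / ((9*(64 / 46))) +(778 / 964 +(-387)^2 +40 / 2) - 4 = 4705094591677 / 31580640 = 148986.68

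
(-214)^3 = -9800344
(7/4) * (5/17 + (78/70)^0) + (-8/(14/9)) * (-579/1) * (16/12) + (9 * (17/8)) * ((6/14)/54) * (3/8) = 60510755/15232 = 3972.61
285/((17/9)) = 150.88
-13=-13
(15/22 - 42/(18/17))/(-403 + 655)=-2573/16632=-0.15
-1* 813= -813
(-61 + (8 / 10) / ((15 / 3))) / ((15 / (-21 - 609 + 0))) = 63882 / 25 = 2555.28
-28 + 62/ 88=-1201/ 44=-27.30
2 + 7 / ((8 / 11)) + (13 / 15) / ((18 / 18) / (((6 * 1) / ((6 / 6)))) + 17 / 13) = 56179 / 4600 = 12.21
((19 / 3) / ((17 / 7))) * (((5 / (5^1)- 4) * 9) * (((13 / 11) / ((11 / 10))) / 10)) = -15561 / 2057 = -7.56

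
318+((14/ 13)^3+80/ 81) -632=-55480474/ 177957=-311.76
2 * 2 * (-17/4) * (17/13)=-289/13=-22.23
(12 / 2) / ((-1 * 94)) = -3 / 47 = -0.06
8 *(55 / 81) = 440 / 81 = 5.43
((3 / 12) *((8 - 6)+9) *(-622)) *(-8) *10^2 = 1368400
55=55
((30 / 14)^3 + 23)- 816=-268624 / 343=-783.16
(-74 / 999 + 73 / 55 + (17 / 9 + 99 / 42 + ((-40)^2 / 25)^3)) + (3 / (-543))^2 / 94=4195932893272829 / 16005877965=262149.50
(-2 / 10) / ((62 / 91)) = -0.29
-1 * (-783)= 783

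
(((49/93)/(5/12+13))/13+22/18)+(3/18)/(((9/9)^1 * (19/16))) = 2164465/1584999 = 1.37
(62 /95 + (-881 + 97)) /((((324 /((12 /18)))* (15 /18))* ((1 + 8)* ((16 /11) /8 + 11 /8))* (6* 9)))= -1091464 /426957075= -0.00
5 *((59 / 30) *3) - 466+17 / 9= -7823 / 18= -434.61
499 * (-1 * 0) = 0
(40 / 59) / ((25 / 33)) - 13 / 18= 917 / 5310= 0.17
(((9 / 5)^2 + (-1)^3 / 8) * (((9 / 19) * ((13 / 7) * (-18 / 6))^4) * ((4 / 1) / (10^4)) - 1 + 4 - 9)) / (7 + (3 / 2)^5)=-59048298759 / 47553734375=-1.24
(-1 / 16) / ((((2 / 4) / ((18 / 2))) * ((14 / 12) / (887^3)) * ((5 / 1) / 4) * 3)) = -6280776927 / 35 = -179450769.34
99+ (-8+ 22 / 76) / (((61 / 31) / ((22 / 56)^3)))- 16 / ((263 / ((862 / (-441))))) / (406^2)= 70027967514889535 / 709054829449344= 98.76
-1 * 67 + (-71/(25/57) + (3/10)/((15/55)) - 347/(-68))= -378551/1700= -222.68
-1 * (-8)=8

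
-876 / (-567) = 292 / 189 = 1.54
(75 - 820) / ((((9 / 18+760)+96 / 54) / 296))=-3969360 / 13721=-289.29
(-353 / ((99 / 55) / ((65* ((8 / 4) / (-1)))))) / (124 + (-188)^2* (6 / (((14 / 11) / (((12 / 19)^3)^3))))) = 259142422893870425 / 28341958746546342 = 9.14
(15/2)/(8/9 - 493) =-135/8858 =-0.02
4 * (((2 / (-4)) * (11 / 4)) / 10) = -11 / 20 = -0.55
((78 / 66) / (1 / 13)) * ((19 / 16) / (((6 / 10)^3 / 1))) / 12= 401375 / 57024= 7.04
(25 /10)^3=125 /8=15.62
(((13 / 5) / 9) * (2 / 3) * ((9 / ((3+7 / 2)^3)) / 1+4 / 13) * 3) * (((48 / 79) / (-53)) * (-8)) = 0.02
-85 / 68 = -5 / 4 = -1.25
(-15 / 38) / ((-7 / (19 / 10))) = 3 / 28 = 0.11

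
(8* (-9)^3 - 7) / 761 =-5839 / 761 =-7.67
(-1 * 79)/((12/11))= -869/12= -72.42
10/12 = 5/6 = 0.83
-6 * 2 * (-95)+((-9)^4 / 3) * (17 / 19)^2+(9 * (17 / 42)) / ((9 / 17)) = 43934815 / 15162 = 2897.69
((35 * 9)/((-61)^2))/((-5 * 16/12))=-189/14884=-0.01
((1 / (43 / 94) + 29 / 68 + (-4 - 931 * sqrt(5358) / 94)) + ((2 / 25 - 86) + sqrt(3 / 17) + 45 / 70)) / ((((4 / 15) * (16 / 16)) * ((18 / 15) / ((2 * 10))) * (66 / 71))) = -8262625 * sqrt(5358) / 12408 - 15742932595 / 2701776 + 8875 * sqrt(51) / 2244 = -54542.24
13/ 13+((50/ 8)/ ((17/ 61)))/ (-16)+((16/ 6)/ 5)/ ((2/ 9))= 10871/ 5440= 2.00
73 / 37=1.97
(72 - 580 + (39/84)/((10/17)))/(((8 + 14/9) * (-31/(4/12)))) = 426057/746480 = 0.57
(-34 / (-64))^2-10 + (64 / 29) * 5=39101 / 29696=1.32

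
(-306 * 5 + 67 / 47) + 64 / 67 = -4810473 / 3149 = -1527.62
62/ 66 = 31/ 33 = 0.94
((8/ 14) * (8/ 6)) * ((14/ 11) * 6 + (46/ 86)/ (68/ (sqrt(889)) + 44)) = 221779361/ 38057580 - 391 * sqrt(889)/ 24218460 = 5.83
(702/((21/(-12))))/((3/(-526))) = 70333.71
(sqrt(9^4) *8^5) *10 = 26542080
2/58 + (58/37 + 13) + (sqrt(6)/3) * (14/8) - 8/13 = 7 * sqrt(6)/12 + 195100/13949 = 15.42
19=19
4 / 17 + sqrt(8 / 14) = 4 / 17 + 2 * sqrt(7) / 7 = 0.99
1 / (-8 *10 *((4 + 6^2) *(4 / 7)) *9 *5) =-7 / 576000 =-0.00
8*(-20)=-160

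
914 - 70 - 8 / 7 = 5900 / 7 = 842.86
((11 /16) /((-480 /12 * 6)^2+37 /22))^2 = 14641 /102776935306816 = 0.00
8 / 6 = 4 / 3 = 1.33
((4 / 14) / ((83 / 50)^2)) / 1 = 5000 / 48223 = 0.10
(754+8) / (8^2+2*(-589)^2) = 127 / 115651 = 0.00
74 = 74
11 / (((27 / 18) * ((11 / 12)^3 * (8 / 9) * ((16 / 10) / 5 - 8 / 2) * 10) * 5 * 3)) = -54 / 2783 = -0.02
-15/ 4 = -3.75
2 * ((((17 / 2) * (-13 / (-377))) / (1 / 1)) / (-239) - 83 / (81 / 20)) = -23012297 / 561411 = -40.99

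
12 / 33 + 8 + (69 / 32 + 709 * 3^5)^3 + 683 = 1843386711880501698687 / 360448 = 5114154363127279.66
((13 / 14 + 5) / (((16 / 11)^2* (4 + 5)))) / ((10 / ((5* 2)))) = 10043 / 32256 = 0.31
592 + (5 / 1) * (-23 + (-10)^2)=977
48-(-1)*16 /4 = 52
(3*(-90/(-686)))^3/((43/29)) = 71350875/1735205101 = 0.04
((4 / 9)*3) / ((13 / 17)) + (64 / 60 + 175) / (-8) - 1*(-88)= 105667 / 1560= 67.74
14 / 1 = 14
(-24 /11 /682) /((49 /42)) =-72 /26257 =-0.00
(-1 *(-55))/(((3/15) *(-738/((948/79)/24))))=-275/1476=-0.19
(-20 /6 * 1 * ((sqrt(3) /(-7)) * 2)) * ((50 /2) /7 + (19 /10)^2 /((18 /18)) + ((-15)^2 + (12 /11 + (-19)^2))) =1525299 * sqrt(3) /2695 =980.30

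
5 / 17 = 0.29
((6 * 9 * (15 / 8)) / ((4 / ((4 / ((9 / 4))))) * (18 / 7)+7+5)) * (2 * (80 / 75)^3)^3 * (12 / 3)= 7696581394432 / 23635546875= 325.64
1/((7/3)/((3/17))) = 9/119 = 0.08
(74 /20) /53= 37 /530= 0.07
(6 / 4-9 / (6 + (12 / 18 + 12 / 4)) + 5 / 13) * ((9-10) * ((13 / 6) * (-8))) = 16.53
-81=-81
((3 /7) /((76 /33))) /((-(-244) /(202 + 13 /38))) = 761211 /4932704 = 0.15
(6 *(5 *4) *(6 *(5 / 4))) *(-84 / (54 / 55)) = -77000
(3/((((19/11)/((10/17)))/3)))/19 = 990/6137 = 0.16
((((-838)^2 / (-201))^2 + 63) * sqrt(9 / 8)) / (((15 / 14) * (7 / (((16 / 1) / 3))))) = 3945193446392 * sqrt(2) / 606015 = 9206613.83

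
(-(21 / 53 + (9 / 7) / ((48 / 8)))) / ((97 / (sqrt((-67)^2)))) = -30351 / 71974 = -0.42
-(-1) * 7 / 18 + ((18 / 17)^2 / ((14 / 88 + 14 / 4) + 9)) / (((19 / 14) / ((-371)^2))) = 494498353601 / 55052766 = 8982.26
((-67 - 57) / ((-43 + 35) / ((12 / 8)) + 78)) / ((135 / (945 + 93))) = -21452 / 1635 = -13.12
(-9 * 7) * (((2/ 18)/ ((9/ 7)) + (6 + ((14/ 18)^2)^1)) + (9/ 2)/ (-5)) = -32837/ 90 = -364.86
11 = 11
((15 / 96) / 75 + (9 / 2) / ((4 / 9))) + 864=419581 / 480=874.13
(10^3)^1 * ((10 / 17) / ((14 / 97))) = 485000 / 119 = 4075.63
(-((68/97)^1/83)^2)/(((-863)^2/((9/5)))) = -41616/241374423240845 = -0.00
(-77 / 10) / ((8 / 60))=-231 / 4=-57.75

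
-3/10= -0.30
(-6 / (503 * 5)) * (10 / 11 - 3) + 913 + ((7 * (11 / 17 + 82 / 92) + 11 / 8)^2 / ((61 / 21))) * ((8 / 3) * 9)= 4399171514752999 / 2063972998120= 2131.41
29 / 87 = 1 / 3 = 0.33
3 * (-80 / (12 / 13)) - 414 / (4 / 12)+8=-1494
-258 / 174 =-43 / 29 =-1.48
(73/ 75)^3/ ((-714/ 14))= -389017/ 21515625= -0.02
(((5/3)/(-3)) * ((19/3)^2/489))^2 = 3258025/1568872881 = 0.00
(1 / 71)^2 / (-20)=-1 / 100820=-0.00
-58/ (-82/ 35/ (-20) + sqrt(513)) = 832300/ 62840819 - 21315000 * sqrt(57)/ 62840819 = -2.55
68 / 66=34 / 33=1.03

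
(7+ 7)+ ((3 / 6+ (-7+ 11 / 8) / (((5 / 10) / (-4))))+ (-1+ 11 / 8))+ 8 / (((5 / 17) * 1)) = 3483 / 40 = 87.08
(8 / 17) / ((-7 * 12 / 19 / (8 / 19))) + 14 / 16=2371 / 2856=0.83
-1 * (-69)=69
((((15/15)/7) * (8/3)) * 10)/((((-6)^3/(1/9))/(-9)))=10/567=0.02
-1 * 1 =-1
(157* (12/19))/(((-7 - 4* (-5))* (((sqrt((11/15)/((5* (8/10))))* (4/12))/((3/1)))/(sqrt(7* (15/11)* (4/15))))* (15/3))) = 67824* sqrt(105)/13585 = 51.16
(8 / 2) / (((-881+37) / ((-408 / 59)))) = 408 / 12449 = 0.03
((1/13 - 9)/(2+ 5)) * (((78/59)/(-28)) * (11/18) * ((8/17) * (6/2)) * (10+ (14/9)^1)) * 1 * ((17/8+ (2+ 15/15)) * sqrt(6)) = 1360216 * sqrt(6)/442323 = 7.53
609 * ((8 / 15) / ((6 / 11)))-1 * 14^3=-32228 / 15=-2148.53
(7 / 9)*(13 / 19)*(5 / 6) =455 / 1026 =0.44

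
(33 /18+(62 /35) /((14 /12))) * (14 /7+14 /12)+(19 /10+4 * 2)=180931 /8820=20.51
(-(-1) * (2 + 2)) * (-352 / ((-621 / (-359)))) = -505472 / 621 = -813.96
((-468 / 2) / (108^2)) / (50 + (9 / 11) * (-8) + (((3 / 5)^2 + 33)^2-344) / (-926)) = -3183125 / 6763036032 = -0.00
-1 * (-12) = 12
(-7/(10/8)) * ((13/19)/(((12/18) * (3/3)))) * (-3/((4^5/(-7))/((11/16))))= -63063/778240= -0.08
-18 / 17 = -1.06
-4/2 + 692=690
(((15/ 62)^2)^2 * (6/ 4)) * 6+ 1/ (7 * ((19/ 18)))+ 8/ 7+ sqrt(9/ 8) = 2.37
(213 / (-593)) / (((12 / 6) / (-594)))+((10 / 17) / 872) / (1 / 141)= 469308597 / 4395316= 106.77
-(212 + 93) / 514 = -305 / 514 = -0.59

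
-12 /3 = -4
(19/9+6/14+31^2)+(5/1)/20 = 242875/252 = 963.79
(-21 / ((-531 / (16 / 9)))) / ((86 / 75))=1400 / 22833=0.06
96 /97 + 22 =22.99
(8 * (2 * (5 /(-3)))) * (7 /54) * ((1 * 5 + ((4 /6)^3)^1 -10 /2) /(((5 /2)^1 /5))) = -4480 /2187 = -2.05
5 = 5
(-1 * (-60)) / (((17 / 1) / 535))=32100 / 17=1888.24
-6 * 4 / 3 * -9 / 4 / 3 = 6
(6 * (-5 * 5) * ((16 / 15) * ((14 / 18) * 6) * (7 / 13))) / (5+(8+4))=-23.65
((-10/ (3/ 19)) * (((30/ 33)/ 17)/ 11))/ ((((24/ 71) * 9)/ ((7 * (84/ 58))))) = -1652525/ 1610631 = -1.03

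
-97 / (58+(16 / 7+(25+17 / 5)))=-35 / 32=-1.09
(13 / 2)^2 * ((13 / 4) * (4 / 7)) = 78.46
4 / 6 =2 / 3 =0.67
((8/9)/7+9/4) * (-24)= -1198/21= -57.05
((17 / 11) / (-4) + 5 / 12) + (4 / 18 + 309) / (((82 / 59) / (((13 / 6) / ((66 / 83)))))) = 177177419 / 292248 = 606.26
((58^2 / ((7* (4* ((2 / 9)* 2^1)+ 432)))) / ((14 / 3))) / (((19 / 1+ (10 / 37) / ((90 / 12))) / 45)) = 113421465 / 202104224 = 0.56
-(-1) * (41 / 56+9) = 545 / 56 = 9.73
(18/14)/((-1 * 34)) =-9/238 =-0.04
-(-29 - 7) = 36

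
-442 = -442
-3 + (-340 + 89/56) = -341.41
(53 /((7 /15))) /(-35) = -159 /49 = -3.24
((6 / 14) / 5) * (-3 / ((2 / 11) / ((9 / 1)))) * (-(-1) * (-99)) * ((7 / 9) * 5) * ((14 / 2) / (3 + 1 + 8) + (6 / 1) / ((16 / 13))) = 427977 / 16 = 26748.56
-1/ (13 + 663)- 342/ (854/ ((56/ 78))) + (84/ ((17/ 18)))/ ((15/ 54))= 1121266031/ 3505060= 319.90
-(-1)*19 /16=19 /16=1.19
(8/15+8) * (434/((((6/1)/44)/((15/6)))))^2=14586288640/27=540232912.59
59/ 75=0.79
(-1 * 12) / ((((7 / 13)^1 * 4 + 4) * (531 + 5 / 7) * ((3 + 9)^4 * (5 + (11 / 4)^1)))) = -91 / 3987601920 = -0.00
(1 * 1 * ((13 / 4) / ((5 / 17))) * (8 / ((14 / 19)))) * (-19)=-79781 / 35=-2279.46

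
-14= -14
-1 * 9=-9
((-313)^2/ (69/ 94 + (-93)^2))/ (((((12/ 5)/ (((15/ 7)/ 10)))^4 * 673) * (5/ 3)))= 23022715/ 35876206987264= 0.00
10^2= 100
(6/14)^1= 3/7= 0.43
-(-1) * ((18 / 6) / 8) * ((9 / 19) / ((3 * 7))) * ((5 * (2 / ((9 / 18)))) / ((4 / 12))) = 135 / 266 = 0.51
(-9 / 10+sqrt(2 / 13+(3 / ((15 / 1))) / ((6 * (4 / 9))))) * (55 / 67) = -99 / 134+11 * sqrt(15470) / 3484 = -0.35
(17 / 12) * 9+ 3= 63 / 4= 15.75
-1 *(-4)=4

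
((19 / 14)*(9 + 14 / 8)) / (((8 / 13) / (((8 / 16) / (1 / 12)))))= 31863 / 224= 142.25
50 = 50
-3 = -3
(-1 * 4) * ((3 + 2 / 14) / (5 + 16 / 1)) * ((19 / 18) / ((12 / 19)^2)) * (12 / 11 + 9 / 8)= -445835 / 127008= -3.51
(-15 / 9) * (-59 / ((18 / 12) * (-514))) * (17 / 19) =-5015 / 43947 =-0.11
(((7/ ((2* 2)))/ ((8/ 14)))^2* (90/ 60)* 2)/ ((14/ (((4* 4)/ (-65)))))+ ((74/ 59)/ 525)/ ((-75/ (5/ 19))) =-1816807459/ 3672396000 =-0.49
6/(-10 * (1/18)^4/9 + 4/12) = 2834352/157459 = 18.00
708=708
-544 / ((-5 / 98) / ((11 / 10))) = 11728.64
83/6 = 13.83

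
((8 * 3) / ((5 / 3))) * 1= 72 / 5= 14.40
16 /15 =1.07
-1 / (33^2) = -1 / 1089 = -0.00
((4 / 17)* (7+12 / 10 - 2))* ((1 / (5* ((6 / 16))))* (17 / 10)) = 496 / 375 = 1.32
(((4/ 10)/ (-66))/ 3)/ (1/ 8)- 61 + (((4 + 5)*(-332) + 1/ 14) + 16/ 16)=-21122257/ 6930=-3047.94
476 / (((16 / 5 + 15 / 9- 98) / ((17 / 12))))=-10115 / 1397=-7.24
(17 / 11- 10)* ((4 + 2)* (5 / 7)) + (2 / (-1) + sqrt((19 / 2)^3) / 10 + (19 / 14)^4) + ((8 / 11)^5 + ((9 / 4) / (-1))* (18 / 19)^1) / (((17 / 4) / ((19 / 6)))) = -11446943640383 / 315533696016 + 19* sqrt(38) / 40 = -33.35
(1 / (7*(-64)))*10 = -5 / 224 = -0.02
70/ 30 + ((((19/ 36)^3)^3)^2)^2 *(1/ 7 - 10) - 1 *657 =-162512601165055464623113121702575132708859532886807645723655/ 248237170822005224551331443422398252060391663136338345984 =-654.67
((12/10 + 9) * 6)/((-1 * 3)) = -20.40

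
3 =3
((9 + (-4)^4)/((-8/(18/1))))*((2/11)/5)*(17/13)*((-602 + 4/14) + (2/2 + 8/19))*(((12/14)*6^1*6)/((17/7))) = 4112985924/19019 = 216256.69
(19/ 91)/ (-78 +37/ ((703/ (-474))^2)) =-253783/ 74362470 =-0.00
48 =48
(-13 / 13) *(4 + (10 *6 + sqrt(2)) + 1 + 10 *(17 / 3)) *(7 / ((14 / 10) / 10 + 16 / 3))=-127750 / 821-1050 *sqrt(2) / 821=-157.41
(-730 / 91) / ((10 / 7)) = -73 / 13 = -5.62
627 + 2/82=25708/41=627.02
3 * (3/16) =9/16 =0.56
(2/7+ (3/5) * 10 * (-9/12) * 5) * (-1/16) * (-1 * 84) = -933/8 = -116.62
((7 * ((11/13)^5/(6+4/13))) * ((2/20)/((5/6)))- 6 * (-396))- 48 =136307898471/58550050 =2328.06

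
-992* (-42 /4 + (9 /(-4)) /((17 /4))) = 186000 /17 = 10941.18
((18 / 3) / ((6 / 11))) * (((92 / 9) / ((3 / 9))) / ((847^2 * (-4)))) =-23 / 195657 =-0.00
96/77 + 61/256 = 29273/19712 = 1.49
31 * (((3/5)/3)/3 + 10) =4681/15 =312.07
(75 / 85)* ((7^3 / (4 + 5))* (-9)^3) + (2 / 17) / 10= -122572 / 5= -24514.40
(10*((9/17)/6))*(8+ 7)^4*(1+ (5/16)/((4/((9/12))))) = 205790625/4352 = 47286.45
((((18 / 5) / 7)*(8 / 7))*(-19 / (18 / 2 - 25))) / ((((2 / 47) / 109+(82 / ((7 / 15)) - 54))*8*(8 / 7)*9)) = 97337 / 1396739200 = 0.00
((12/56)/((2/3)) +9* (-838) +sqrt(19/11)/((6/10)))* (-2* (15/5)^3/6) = 1900503/28- 15* sqrt(209)/11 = 67855.39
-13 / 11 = -1.18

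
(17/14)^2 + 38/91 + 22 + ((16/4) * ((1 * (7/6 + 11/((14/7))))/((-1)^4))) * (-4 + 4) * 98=60877/2548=23.89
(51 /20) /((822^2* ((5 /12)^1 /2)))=17 /938450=0.00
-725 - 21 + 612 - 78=-212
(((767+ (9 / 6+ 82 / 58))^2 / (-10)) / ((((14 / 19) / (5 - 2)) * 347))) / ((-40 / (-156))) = -177312617703 / 65369248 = -2712.48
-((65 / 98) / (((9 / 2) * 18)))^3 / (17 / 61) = -16752125 / 8503196300424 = -0.00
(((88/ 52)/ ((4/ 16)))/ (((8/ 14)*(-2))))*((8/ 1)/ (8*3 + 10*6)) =-22/ 39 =-0.56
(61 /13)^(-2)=169 /3721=0.05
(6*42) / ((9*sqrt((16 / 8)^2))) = 14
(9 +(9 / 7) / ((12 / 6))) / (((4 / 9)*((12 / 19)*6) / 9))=23085 / 448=51.53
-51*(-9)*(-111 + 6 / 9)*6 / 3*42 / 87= -1418004 / 29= -48896.69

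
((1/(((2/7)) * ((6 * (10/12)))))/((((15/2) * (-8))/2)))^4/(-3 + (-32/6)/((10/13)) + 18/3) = -2401/31860000000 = -0.00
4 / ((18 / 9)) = 2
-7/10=-0.70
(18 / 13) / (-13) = -18 / 169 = -0.11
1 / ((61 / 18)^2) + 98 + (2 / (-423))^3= 27624380559826 / 281631204207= 98.09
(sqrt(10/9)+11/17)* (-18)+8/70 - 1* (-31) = 11583/595 - 6* sqrt(10) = 0.49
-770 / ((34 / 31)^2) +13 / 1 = -362471 / 578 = -627.11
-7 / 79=-0.09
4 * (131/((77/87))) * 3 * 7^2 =957348/11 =87031.64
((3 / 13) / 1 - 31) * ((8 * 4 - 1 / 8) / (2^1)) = -6375 / 13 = -490.38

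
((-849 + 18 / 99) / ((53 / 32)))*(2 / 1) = -597568 / 583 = -1024.99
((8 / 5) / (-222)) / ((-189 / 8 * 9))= 32 / 944055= 0.00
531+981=1512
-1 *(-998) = 998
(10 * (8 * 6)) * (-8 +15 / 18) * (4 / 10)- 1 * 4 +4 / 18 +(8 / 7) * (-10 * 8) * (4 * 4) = -179086 / 63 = -2842.63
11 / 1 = 11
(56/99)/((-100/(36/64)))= -7/2200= -0.00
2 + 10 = 12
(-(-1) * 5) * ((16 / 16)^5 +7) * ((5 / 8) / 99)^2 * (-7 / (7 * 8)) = -125 / 627264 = -0.00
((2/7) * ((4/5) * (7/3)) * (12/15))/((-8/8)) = -32/75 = -0.43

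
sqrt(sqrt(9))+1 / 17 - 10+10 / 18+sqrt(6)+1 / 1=-1283 / 153+sqrt(3)+sqrt(6)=-4.20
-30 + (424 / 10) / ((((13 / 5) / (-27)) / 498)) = -219303.23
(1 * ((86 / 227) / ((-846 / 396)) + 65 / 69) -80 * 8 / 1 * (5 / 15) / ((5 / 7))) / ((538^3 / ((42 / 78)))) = -1535126705 / 1490263227081096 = -0.00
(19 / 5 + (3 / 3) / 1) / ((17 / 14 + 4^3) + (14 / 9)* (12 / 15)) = 3024 / 41869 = 0.07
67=67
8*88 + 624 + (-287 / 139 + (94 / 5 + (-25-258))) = 737906 / 695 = 1061.74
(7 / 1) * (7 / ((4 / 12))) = 147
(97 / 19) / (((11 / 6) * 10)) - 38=-39419 / 1045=-37.72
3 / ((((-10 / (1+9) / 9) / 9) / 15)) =-3645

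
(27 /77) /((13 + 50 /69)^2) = 128547 /69054293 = 0.00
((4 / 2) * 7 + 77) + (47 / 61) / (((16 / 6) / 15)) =46523 / 488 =95.33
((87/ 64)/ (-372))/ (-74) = 29/ 587264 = 0.00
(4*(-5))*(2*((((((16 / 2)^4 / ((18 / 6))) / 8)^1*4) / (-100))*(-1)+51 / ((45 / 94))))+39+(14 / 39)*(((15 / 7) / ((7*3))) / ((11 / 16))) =-67497631 / 15015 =-4495.35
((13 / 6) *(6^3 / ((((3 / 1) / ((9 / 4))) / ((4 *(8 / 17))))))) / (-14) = -5616 / 119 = -47.19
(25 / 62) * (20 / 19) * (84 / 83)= 21000 / 48887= 0.43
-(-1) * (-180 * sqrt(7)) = -180 * sqrt(7) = -476.24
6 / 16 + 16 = 131 / 8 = 16.38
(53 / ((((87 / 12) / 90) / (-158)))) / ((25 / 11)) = -6632208 / 145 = -45739.37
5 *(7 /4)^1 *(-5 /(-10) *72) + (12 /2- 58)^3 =-140293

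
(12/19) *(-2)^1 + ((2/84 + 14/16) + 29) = 91405/3192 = 28.64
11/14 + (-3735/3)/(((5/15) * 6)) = -4352/7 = -621.71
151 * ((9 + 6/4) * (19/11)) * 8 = 240996/11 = 21908.73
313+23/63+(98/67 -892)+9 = -2398255/4221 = -568.17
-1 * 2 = -2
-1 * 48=-48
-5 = -5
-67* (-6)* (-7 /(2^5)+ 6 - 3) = 17889 /16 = 1118.06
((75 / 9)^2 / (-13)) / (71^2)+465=274254980 / 589797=465.00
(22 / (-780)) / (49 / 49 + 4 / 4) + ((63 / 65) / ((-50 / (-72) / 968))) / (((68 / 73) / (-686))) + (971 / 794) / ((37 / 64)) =-4844823407156899 / 4869403500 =-994952.13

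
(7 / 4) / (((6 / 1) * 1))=7 / 24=0.29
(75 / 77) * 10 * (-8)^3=-384000 / 77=-4987.01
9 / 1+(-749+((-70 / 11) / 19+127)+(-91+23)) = -142399 / 209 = -681.33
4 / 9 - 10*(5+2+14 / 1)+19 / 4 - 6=-7589 / 36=-210.81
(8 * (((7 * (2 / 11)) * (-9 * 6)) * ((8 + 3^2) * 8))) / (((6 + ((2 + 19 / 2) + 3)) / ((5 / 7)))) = -1175040 / 451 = -2605.41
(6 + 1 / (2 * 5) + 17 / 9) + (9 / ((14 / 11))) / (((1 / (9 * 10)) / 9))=3613583 / 630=5735.85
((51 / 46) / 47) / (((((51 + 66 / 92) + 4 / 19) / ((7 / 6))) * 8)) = 2261 / 34129520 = 0.00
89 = 89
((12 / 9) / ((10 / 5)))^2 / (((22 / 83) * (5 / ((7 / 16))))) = 581 / 3960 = 0.15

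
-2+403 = 401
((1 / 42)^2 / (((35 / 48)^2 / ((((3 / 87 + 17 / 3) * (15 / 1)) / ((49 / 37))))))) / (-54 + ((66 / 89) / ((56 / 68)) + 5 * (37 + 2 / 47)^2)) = 115456689664 / 11415881644401395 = 0.00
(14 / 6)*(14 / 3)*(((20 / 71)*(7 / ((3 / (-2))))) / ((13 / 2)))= -54880 / 24921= -2.20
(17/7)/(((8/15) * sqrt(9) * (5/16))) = 34/7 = 4.86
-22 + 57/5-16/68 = -921/85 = -10.84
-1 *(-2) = 2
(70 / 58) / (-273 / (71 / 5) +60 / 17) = -8449 / 109881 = -0.08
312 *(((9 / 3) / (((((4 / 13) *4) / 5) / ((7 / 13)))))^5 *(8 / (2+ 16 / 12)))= 298649885625 / 32768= 9114071.22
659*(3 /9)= 659 /3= 219.67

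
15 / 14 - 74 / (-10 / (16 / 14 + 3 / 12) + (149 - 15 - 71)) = -1107 / 4354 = -0.25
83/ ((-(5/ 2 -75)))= 166/ 145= 1.14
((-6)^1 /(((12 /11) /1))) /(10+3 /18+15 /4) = -66 /167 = -0.40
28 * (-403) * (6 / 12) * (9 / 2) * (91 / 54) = -256711 / 6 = -42785.17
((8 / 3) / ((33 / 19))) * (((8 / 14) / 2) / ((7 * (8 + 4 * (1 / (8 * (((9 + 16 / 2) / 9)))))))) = 10336 / 1363131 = 0.01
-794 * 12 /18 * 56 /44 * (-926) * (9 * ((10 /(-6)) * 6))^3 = -5002600176000 /11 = -454781834181.82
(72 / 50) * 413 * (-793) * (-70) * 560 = 18487228032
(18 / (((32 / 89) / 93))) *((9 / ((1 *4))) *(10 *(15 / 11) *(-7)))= -351979425 / 352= -999941.55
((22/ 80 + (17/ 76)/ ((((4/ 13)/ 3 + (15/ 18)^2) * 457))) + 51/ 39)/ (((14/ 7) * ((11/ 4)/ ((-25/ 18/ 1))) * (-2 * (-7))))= -13332664685/ 466847677296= -0.03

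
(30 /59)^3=27000 /205379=0.13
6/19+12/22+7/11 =1.50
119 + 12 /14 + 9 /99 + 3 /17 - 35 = 111428 /1309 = 85.12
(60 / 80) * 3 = 9 / 4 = 2.25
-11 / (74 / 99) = -1089 / 74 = -14.72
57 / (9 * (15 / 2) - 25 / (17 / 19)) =1.44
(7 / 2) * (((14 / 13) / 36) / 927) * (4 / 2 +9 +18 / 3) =833 / 433836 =0.00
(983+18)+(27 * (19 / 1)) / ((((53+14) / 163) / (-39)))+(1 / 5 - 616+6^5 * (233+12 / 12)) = 593383977 / 335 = 1771295.45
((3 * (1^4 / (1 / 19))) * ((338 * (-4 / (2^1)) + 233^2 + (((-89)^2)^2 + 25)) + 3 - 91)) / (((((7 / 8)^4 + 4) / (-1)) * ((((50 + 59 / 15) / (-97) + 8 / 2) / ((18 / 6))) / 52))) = -51196417735901184 / 1448179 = -35352271877.92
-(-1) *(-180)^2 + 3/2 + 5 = 64813/2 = 32406.50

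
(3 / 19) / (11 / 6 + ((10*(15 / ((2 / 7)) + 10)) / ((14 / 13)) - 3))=63 / 231097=0.00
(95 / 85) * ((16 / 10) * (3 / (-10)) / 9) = -76 / 1275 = -0.06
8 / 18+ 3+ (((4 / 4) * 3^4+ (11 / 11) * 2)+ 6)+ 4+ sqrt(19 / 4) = sqrt(19) / 2+ 868 / 9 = 98.62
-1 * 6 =-6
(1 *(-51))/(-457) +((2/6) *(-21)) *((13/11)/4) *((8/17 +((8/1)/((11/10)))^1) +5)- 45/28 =-183269389/6580343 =-27.85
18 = 18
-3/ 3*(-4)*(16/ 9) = 7.11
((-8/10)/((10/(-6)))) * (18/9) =24/25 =0.96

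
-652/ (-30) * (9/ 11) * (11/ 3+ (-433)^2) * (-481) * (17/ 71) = -1499398729556/ 3905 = -383968944.83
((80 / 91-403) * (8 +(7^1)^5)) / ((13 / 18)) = -11075603310 / 1183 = -9362302.04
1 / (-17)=-1 / 17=-0.06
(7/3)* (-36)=-84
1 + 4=5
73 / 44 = 1.66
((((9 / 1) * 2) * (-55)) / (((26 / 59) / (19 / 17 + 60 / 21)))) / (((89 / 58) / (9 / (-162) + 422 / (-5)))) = 67666633133 / 137683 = 491466.87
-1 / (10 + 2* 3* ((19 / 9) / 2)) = -3 / 49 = -0.06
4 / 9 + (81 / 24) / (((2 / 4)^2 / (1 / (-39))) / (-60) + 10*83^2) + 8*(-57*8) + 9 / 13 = -87094106107 / 23881923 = -3646.86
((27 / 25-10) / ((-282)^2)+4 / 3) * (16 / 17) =10602308 / 8449425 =1.25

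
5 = 5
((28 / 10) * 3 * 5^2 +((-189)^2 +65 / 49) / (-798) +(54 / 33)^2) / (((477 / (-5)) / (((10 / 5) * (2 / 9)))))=-418133260 / 534517137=-0.78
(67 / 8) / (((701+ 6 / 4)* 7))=67 / 39340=0.00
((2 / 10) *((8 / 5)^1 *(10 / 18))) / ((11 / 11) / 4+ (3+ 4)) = 32 / 1305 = 0.02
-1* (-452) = 452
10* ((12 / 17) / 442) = 0.02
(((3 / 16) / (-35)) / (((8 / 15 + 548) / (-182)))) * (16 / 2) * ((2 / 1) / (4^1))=0.01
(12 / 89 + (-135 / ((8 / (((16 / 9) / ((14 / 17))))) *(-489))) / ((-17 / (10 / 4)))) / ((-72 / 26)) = -327067 / 7311528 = -0.04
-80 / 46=-40 / 23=-1.74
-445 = -445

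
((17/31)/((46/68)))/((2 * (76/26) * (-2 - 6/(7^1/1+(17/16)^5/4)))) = -38546801215/783249554212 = -0.05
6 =6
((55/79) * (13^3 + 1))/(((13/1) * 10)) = 12089/1027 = 11.77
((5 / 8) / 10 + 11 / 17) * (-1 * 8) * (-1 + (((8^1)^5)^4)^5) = -393147943432555814649810017863009985082933399977525696372775106725395590854323984293395693375 / 34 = -11563174806839876901465000000000000000000000000000000000000000000000000000000000000000000000.00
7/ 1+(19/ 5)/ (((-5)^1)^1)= 156/ 25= 6.24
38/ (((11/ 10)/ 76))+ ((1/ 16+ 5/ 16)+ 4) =231425/ 88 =2629.83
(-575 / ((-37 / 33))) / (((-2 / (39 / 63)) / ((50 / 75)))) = -82225 / 777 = -105.82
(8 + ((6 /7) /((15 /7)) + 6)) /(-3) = -24 /5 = -4.80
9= 9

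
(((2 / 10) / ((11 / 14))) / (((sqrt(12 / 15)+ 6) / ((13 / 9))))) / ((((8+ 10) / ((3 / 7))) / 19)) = 247 / 8712 - 247* sqrt(5) / 130680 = 0.02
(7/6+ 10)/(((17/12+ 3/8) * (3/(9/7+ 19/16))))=18559/3612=5.14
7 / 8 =0.88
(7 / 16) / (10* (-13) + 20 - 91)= -7 / 3216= -0.00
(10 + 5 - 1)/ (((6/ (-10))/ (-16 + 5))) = 256.67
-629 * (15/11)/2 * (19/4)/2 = -179265/176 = -1018.55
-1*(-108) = 108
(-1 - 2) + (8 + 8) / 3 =2.33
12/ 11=1.09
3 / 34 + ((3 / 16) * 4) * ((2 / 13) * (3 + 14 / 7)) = 147 / 221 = 0.67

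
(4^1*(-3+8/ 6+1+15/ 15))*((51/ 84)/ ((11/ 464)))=7888/ 231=34.15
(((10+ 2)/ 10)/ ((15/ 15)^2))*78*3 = 280.80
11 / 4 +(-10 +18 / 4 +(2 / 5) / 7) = -377 / 140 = -2.69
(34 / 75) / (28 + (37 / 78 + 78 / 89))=78676 / 5093825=0.02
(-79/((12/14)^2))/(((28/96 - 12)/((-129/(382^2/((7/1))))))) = -1165171/20502322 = -0.06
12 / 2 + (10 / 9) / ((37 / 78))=926 / 111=8.34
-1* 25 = -25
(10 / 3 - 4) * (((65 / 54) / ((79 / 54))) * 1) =-130 / 237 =-0.55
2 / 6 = 1 / 3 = 0.33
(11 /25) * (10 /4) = 11 /10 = 1.10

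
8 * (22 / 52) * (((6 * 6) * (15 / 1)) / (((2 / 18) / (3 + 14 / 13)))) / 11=1030320 / 169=6096.57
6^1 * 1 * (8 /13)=48 /13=3.69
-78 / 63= -26 / 21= -1.24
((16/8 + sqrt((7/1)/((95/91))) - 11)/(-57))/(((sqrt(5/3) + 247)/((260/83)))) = -338 * sqrt(1235)/20616121 - 390 * sqrt(15)/144312847 + 130 * sqrt(741)/1175118897 + 15210/7595413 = 0.00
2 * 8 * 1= 16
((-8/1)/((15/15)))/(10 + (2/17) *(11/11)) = -34/43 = -0.79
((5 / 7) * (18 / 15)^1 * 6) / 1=36 / 7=5.14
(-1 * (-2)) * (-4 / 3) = -8 / 3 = -2.67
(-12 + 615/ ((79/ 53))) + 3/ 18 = 189961/ 474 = 400.76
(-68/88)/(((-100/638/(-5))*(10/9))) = -4437/200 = -22.18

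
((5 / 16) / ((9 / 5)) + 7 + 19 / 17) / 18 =20297 / 44064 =0.46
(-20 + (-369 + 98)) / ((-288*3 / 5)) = 485 / 288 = 1.68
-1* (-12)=12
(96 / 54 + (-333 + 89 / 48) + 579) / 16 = 35947 / 2304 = 15.60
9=9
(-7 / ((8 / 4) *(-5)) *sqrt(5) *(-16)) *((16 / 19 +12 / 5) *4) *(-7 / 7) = 68992 *sqrt(5) / 475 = 324.78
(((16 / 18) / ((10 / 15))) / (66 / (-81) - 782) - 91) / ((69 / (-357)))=57221507 / 121532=470.83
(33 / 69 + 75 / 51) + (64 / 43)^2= 3010474 / 722959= 4.16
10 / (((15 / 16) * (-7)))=-1.52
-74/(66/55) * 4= -740/3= -246.67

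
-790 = -790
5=5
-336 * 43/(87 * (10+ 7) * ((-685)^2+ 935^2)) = -2408/331160425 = -0.00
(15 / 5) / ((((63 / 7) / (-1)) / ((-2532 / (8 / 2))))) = 211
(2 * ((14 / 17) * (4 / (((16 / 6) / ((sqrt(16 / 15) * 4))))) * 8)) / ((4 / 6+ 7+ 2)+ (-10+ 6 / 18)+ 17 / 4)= 7168 * sqrt(15) / 1445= 19.21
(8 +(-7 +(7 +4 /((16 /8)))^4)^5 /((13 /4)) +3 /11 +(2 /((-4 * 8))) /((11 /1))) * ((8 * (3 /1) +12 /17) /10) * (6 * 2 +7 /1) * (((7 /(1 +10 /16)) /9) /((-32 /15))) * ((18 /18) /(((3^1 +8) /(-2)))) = 7124978377792892815.47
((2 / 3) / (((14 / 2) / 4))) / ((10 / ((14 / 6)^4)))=1372 / 1215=1.13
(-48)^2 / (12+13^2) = 12.73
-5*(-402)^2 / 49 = -808020 / 49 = -16490.20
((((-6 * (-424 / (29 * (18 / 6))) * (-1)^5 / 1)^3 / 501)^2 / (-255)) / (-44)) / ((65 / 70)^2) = 18220957433998606336 / 70775510295085898445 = 0.26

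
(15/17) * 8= 120/17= 7.06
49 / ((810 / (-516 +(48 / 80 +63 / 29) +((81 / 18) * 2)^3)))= 13.05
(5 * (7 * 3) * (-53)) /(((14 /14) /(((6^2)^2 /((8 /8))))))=-7212240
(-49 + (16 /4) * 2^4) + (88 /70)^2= 20311 /1225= 16.58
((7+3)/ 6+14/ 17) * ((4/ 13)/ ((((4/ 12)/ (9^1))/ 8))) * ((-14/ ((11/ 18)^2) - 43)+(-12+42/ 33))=-31053024/ 2057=-15096.27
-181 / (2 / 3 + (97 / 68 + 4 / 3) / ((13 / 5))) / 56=-120003 / 64162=-1.87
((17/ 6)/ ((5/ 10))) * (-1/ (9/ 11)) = -187/ 27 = -6.93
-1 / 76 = -0.01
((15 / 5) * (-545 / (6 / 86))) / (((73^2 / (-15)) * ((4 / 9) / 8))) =6327450 / 5329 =1187.36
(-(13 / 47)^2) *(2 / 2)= -0.08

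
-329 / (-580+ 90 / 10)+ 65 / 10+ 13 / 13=8.08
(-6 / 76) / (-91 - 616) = 3 / 26866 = 0.00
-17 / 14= -1.21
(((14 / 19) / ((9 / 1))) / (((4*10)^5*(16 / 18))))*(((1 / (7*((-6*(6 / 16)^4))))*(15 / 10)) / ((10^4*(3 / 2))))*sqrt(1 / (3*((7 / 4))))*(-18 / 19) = sqrt(21) / 102343500000000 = 0.00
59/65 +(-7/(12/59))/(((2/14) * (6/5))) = -935327/4680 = -199.86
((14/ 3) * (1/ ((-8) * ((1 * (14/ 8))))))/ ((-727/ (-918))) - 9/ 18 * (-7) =4477/ 1454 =3.08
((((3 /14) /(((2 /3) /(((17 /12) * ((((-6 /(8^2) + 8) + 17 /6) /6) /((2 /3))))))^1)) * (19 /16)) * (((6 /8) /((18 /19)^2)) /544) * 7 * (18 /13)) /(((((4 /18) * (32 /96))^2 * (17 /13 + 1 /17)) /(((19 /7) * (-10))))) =-2775225442905 /35467034624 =-78.25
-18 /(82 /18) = -162 /41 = -3.95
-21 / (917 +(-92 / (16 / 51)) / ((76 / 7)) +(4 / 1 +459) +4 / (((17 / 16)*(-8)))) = -108528 / 6989821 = -0.02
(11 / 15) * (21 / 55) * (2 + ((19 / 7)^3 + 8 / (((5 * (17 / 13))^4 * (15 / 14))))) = 5908902933751 / 959186484375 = 6.16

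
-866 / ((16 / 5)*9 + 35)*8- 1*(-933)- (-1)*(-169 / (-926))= 243579873 / 295394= 824.59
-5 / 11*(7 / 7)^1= -0.45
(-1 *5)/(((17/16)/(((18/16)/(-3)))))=30/17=1.76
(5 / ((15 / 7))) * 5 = 35 / 3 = 11.67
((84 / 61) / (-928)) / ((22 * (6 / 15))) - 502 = -312589481 / 622688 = -502.00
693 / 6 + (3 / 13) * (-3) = 2985 / 26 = 114.81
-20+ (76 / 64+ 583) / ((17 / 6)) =25321 / 136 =186.18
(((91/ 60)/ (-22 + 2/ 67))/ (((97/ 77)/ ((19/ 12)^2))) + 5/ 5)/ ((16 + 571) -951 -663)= -1064175451/ 1266962411520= -0.00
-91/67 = -1.36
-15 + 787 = 772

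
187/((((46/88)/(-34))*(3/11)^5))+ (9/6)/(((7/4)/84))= -45053936944/5589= -8061180.34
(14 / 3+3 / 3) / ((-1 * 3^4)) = -17 / 243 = -0.07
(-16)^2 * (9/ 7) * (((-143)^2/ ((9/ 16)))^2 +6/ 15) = 137023193457152/ 315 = 434994264943.34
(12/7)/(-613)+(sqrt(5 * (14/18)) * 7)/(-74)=-7 * sqrt(35)/222 -12/4291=-0.19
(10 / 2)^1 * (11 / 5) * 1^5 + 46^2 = 2127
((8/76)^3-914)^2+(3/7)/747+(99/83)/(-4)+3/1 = 3301365281240603/3951854004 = 835396.57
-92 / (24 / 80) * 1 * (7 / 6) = -3220 / 9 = -357.78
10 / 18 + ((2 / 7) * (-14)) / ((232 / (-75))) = 965 / 522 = 1.85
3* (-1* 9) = -27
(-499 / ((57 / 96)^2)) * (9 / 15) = -1532928 / 1805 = -849.27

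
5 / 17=0.29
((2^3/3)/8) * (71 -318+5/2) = -163/2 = -81.50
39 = 39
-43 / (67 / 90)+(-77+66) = -4607 / 67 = -68.76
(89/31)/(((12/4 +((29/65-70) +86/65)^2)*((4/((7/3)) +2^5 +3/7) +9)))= 15041/1052925416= 0.00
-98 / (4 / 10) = -245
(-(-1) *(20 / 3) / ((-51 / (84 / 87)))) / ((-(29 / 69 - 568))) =-0.00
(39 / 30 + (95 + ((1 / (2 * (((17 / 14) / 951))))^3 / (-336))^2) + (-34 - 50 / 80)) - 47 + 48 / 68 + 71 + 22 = 986740055138827799821 / 30896088320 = 31937378121.10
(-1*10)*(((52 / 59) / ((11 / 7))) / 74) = -1820 / 24013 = -0.08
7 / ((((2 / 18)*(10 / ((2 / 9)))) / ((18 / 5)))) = 126 / 25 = 5.04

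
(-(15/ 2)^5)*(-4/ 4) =23730.47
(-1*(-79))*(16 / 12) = 316 / 3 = 105.33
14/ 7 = 2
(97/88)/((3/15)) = 485/88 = 5.51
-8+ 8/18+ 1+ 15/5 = -32/9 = -3.56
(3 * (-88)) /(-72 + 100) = -66 /7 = -9.43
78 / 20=39 / 10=3.90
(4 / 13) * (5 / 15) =4 / 39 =0.10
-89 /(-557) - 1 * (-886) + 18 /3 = 496933 /557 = 892.16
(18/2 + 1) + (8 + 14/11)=19.27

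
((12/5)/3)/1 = 0.80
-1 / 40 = -0.02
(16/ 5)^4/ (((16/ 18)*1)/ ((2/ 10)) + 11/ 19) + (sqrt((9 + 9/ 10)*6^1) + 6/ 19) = 3*sqrt(165)/ 5 + 216147714/ 10200625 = 28.90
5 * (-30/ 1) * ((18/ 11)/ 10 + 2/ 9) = -1910/ 33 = -57.88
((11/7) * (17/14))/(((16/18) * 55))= 153/3920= 0.04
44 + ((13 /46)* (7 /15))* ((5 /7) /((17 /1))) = 103237 /2346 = 44.01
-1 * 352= -352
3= 3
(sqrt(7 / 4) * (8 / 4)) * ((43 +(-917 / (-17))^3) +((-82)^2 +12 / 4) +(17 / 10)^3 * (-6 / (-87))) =11663189371069 * sqrt(7) / 71238500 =433163.23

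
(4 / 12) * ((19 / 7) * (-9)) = -57 / 7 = -8.14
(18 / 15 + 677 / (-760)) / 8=47 / 1216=0.04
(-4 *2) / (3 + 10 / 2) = -1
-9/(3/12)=-36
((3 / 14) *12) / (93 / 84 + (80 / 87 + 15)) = 6264 / 41477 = 0.15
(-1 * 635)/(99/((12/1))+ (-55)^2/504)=-44.56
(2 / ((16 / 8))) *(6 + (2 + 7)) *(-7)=-105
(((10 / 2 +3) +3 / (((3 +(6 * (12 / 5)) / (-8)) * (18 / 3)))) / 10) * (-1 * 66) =-1111 / 20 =-55.55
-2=-2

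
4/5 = 0.80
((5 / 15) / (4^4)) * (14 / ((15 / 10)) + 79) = 265 / 2304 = 0.12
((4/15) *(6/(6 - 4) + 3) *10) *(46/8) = 92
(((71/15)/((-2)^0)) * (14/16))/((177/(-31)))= -15407/21240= -0.73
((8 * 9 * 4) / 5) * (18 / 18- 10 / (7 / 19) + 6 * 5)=7776 / 35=222.17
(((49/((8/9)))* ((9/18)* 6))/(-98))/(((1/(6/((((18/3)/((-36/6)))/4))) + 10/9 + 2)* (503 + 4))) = -81/74698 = -0.00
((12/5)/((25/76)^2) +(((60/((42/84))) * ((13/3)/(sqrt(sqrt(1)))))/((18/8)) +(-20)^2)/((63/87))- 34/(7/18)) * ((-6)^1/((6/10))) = -952424936/118125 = -8062.86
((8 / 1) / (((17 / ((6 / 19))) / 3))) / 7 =144 / 2261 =0.06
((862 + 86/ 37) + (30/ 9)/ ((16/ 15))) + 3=870.45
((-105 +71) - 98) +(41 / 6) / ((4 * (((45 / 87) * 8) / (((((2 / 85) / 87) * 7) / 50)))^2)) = -1853992799997991 / 14045400000000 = -132.00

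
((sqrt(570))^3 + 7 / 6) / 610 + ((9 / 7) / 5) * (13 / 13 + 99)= 57 * sqrt(570) / 61 + 658849 / 25620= 48.03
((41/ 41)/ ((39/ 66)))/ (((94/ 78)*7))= 66/ 329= 0.20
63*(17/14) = 153/2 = 76.50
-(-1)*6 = 6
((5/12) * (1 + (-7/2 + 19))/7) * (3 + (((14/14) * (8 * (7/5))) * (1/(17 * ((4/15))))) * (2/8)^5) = 1437315/487424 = 2.95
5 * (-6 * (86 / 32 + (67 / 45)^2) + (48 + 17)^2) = 22656101 / 1080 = 20977.87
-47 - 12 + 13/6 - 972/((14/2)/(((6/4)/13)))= -39779/546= -72.86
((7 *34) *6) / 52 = 357 / 13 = 27.46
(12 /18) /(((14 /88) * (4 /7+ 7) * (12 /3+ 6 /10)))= 440 /3657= 0.12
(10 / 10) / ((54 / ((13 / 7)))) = 13 / 378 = 0.03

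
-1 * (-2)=2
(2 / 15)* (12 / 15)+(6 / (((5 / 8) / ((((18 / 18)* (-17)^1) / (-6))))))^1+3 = 2273 / 75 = 30.31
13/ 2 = 6.50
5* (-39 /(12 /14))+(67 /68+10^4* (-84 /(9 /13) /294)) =-18650389 /4284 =-4353.50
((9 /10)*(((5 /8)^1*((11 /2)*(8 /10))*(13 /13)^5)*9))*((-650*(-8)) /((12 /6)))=57915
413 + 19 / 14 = 5801 / 14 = 414.36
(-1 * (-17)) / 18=0.94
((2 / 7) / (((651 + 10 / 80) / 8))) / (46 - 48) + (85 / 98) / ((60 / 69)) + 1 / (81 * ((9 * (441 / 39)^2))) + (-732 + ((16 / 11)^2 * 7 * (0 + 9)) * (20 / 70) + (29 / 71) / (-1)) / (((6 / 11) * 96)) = -50301315210085649 / 4101545777668416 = -12.26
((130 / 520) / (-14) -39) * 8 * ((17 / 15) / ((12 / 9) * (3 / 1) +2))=-7429 / 126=-58.96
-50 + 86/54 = -1307/27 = -48.41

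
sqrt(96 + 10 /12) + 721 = sqrt(3486) /6 + 721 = 730.84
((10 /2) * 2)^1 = 10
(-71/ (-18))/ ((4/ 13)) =923/ 72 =12.82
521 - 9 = 512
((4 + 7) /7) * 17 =187 /7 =26.71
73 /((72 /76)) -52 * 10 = -7973 /18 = -442.94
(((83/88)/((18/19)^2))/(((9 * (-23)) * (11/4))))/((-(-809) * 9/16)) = -59926/14771743767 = -0.00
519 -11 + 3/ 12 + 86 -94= 2001/ 4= 500.25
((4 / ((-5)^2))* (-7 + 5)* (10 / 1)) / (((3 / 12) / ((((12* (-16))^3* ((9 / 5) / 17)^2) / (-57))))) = -12230590464 / 686375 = -17819.11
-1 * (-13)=13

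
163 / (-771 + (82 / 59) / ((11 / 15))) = -105787 / 499149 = -0.21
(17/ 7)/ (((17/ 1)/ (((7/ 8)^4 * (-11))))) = -3773/ 4096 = -0.92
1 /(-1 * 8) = -1 /8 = -0.12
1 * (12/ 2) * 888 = 5328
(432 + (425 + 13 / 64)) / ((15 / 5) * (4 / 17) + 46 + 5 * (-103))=-932637 / 509504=-1.83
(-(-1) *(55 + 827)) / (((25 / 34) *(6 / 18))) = 89964 / 25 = 3598.56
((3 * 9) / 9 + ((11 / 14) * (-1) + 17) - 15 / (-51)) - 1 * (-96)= 27491 / 238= 115.51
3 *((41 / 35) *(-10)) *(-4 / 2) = 492 / 7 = 70.29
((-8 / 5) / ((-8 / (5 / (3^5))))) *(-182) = -182 / 243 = -0.75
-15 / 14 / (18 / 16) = -20 / 21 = -0.95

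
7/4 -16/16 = 3/4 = 0.75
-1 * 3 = -3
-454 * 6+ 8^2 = -2660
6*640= 3840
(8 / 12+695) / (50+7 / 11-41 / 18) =14.39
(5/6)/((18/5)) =0.23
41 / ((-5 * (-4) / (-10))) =-20.50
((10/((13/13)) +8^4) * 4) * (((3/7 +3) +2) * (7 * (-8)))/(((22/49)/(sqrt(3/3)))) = -122325952/11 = -11120541.09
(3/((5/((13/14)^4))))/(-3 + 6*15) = 28561/5570320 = 0.01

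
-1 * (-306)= 306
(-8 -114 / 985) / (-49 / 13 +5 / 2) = 207844 / 32505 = 6.39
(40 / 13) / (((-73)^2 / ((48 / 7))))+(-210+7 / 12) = -1218628667 / 5819268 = -209.41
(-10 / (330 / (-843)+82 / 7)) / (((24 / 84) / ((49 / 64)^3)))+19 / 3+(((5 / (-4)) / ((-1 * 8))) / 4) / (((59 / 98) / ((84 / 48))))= 1742882076401 / 344469798912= 5.06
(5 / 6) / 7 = 5 / 42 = 0.12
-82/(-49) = 1.67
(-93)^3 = -804357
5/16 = 0.31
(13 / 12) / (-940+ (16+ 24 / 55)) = -715 / 609552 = -0.00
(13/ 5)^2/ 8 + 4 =969/ 200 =4.84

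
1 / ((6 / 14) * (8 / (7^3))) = 2401 / 24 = 100.04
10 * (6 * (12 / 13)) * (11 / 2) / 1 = 3960 / 13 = 304.62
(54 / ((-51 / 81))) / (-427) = 1458 / 7259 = 0.20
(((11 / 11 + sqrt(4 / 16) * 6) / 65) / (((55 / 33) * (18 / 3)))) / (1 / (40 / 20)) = 4 / 325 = 0.01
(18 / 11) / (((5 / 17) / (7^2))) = 14994 / 55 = 272.62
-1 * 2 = -2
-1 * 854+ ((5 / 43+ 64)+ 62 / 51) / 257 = -481171981 / 563601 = -853.75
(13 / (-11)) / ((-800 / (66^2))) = 1287 / 200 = 6.44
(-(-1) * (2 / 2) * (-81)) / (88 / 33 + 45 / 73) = -17739 / 719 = -24.67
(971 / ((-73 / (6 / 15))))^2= 3771364 / 133225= 28.31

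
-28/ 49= -4/ 7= -0.57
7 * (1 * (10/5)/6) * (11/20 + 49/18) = 4123/540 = 7.64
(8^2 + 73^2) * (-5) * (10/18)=-134825/9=-14980.56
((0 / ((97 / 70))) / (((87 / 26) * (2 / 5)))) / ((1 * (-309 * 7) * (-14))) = 0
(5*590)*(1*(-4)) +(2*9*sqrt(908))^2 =282392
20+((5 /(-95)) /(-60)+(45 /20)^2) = 114289 /4560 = 25.06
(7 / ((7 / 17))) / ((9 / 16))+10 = 362 / 9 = 40.22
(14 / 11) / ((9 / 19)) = 2.69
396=396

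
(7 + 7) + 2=16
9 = 9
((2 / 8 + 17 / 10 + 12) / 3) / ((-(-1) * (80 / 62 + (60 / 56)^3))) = 1977738 / 1071925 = 1.85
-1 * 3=-3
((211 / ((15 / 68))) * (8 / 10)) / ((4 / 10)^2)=14348 / 3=4782.67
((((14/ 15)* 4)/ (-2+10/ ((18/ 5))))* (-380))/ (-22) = 912/ 11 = 82.91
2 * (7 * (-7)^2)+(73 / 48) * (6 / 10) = 54953 / 80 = 686.91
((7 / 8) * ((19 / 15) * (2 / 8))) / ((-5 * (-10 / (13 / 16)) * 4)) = 1729 / 1536000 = 0.00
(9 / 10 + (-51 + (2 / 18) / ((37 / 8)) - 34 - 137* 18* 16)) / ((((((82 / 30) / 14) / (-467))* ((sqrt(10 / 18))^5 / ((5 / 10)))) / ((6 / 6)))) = 34864358001417* sqrt(5) / 379250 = 205561172.01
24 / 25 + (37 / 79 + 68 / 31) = 221751 / 61225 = 3.62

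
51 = 51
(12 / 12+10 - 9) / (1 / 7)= 14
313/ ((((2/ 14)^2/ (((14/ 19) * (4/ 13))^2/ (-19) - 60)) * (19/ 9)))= -9600663910068/ 22024249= -435913.34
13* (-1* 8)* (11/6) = -190.67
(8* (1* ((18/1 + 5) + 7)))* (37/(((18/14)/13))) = 269360/3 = 89786.67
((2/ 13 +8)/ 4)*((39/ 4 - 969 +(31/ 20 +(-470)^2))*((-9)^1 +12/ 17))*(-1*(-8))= -32872576158/ 1105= -29748937.70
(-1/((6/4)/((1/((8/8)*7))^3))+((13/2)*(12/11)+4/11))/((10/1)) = 42178/56595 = 0.75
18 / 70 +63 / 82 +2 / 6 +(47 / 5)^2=3862393 / 43050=89.72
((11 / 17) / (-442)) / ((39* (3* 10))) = -0.00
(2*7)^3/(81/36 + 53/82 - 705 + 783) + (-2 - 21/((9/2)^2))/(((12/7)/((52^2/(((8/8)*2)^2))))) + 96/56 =-8740795618/7522389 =-1161.97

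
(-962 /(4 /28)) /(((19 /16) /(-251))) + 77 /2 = 54088951 /38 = 1423393.45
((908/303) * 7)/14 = 454/303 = 1.50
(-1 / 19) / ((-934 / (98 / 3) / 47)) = 2303 / 26619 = 0.09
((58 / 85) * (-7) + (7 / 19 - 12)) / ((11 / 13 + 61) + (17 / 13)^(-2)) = -532389 / 2025685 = -0.26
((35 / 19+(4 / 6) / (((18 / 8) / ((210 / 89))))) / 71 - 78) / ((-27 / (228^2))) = 25610220688 / 170613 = 150107.09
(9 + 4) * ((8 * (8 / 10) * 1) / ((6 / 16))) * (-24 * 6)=-159744 / 5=-31948.80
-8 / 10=-4 / 5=-0.80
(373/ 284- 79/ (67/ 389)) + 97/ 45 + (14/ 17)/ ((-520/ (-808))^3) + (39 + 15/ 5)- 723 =-905936804834597/ 799511368500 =-1133.11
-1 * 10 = -10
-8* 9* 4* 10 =-2880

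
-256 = -256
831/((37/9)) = 7479/37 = 202.14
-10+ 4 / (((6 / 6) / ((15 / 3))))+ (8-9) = 9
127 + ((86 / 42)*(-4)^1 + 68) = 3923 / 21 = 186.81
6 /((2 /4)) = 12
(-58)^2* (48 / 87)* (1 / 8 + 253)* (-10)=-4698000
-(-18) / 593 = 0.03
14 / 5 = 2.80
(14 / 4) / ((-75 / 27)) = -63 / 50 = -1.26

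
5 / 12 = 0.42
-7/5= -1.40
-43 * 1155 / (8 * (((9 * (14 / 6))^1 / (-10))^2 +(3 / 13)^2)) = -69944875 / 50286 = -1390.94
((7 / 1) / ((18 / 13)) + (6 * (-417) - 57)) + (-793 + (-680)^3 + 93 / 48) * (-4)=45278229971 / 36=1257728610.31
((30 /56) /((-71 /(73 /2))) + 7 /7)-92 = -91.28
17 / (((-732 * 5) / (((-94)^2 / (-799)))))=47 / 915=0.05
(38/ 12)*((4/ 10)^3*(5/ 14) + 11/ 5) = 7391/ 1050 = 7.04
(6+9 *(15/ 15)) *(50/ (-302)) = -375/ 151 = -2.48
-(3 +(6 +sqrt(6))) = -9 - sqrt(6) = -11.45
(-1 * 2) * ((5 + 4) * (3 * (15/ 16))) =-405/ 8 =-50.62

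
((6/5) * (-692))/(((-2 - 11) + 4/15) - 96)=12456/1631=7.64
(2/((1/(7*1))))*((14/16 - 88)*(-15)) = 73185/4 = 18296.25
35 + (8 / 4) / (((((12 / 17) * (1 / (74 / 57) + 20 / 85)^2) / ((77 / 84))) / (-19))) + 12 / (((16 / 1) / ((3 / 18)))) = -143261897 / 10474200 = -13.68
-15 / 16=-0.94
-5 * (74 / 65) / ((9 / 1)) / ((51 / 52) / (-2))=1.29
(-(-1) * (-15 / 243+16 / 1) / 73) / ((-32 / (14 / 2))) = -0.05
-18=-18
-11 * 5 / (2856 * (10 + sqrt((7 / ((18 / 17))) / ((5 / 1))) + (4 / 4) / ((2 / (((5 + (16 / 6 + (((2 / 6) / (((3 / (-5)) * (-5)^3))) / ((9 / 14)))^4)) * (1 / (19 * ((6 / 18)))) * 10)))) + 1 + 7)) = -554142852846065786621484375 / 690535702182071217278498054692 + 1535917462186102294921875 * sqrt(1190) / 1381071404364142434556996109384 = -0.00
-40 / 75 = -8 / 15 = -0.53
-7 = -7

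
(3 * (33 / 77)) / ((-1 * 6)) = -0.21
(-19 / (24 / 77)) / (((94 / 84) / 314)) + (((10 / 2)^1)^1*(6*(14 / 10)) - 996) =-1697513 / 94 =-18058.65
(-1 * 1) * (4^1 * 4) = -16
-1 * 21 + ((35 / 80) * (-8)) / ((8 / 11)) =-413 / 16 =-25.81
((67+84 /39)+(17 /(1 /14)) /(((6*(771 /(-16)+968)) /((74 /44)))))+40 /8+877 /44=2377906015 /25254372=94.16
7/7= 1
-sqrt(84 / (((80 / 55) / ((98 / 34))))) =-7 * sqrt(3927) / 34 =-12.90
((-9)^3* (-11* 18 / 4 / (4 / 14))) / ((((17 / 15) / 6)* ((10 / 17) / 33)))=150043509 / 4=37510877.25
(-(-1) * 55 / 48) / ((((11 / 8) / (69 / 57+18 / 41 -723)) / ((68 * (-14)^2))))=-18723574240 / 2337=-8011798.99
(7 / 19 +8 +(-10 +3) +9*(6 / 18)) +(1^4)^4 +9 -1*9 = 102 / 19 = 5.37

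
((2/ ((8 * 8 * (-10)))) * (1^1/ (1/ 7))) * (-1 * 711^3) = 2515978017/ 320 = 7862431.30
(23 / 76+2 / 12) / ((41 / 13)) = 1391 / 9348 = 0.15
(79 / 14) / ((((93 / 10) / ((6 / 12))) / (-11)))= -4345 / 1302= -3.34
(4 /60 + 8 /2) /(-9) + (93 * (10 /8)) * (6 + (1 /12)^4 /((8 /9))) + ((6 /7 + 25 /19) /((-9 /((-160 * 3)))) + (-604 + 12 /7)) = 30985197499 /147087360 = 210.66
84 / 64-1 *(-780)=12501 / 16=781.31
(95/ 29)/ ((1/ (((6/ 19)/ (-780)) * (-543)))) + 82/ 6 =32543/ 2262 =14.39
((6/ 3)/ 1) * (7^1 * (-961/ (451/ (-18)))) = 242172/ 451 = 536.97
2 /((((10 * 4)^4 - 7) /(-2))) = -4 /2559993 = -0.00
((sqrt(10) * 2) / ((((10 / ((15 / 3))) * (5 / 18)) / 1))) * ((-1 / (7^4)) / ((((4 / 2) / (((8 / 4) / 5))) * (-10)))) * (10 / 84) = 3 * sqrt(10) / 840350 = 0.00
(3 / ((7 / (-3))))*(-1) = 9 / 7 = 1.29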